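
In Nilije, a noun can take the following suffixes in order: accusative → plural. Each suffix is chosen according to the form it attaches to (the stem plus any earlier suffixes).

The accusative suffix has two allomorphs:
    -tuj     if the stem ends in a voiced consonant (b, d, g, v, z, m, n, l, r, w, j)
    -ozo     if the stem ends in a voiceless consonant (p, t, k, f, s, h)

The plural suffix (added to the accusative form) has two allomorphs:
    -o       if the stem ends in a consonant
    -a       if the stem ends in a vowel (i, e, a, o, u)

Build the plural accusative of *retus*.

retusozoa

*retus* — final consonant /s/ (voiceless) → -ozo → *retusozo*.
The final sound of the accusative form *retusozo* is /o/, which is a vowel, so the plural suffix is -a, giving *retusozoa*.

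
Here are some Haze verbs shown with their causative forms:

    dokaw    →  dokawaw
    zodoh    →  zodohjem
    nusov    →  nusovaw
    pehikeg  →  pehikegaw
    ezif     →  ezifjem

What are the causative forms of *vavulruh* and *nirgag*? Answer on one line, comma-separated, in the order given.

vavulruhjem, nirgagaw

The suffix is conditioned by the final consonant: -jem when the stem ends in a voiceless consonant (*zodoh*, *ezif*); -aw when the stem ends in a voiced consonant (*dokaw*, *nusov*, *pehikeg*).
The final consonant of *vavulruh* is /h/, which is voiceless, so the suffix is -jem, giving *vavulruhjem*.
The final consonant of *nirgag* is /g/, which is voiced, so the suffix is -aw, giving *nirgagaw*.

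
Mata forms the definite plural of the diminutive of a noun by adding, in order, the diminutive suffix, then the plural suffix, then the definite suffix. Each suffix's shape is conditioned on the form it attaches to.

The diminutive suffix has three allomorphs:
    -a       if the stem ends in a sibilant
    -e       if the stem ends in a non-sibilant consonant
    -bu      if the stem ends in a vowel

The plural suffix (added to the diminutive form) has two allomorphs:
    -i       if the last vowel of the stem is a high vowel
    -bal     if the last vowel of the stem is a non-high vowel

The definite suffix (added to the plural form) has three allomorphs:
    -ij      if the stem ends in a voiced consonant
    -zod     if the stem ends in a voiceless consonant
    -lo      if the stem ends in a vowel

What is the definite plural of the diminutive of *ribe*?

*ribe*: final sound = /e/, a vowel → -bu → *ribebu*.
The last vowel of the diminutive form *ribebu* is /u/, which is a high vowel, so the plural suffix is -i, giving *ribebui*.
Since the final sound of the plural form *ribebui* is /i/ (a vowel), it takes -lo, giving *ribebuilo*.

ribebuilo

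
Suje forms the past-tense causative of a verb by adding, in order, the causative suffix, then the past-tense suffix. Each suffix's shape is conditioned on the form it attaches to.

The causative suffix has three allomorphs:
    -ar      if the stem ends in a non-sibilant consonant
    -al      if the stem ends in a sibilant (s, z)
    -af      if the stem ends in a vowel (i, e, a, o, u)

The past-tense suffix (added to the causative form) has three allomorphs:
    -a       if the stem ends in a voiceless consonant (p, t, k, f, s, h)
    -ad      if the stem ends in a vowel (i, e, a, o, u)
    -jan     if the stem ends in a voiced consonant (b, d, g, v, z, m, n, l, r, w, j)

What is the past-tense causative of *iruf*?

*iruf* — final sound /f/ (a non-sibilant consonant) → -ar → *irufar*.
The causative form *irufar*: final sound = /r/, a voiced consonant → -jan → *irufarjan*.

irufarjan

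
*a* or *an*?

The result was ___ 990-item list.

a

The indefinite article is chosen by the initial *sound* of the following word, not its spelling.
The number *990* is spoken "nine hundred …", beginning with /naɪn/ — a consonant sound.
So the article is *a*: The result was a 990-item list.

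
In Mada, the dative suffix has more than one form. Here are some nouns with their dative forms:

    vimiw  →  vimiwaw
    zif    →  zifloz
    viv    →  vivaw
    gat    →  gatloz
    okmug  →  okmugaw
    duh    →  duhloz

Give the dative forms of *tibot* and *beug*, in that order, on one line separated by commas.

tibotloz, beugaw

Looking at the final consonant of each stem: -loz when the stem ends in a voiceless consonant (*zif*, *gat*, *duh*); -aw when the stem ends in a voiced consonant (*vimiw*, *viv*, *okmug*).
*tibot*: final consonant = /t/, voiceless → -loz → *tibotloz*.
*beug* — final consonant /g/ (voiced) → -aw → *beugaw*.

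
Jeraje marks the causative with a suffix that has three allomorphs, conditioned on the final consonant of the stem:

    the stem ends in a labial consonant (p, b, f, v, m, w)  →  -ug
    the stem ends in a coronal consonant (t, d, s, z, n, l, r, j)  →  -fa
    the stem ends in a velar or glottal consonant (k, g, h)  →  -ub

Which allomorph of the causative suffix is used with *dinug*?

-ub

*dinug* — final consonant /g/ (velar/glottal) → -ub.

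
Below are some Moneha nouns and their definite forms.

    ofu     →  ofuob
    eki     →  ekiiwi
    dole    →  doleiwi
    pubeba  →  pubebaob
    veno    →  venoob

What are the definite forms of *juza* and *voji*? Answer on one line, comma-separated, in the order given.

The alternation tracks the last vowel of the stem — -iwi when the last vowel of the stem is a front vowel (*eki*, *dole*); -ob when the last vowel of the stem is a back vowel (*ofu*, *pubeba*, *veno*).
Since the last vowel of *juza* is /a/ (a back vowel), it takes -ob, giving *juzaob*.
The last vowel of *voji* is /i/, which is a front vowel, so the suffix is -iwi, giving *vojiiwi*.

juzaob, vojiiwi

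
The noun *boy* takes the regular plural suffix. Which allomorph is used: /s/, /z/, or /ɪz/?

/z/

The stem *boy* ends in a voiced non-sibilant sound.
The plural suffix surfaces as /ɪz/ after sibilants, /s/ after other voiceless consonants, and /z/ after other voiced sounds.
So the plural -s on *boy* is pronounced /z/.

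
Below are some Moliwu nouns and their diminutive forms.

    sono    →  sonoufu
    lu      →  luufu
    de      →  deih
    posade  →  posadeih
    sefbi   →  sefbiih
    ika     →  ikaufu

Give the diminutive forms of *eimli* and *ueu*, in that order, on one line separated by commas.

eimliih, ueuufu

The alternation tracks the last vowel of the stem — -ih when the last vowel of the stem is a front vowel (*de*, *posade*, *sefbi*); -ufu when the last vowel of the stem is a back vowel (*sono*, *lu*, *ika*).
*eimli*: last vowel = /i/, a front vowel → -ih → *eimliih*.
Since the last vowel of *ueu* is /u/ (a back vowel), it takes -ufu, giving *ueuufu*.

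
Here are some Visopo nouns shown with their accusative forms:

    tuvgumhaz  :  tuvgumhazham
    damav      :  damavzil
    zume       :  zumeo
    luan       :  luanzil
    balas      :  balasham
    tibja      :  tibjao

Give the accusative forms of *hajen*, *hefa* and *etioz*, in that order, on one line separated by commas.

The alternation tracks the final sound of the stem — -ham when the stem ends in a sibilant (*tuvgumhaz*, *balas*); -zil when the stem ends in a non-sibilant consonant (*damav*, *luan*); -o when the stem ends in a vowel (*zume*, *tibja*).
Since the final sound of *hajen* is /n/ (a non-sibilant consonant), it takes -zil, giving *hajenzil*.
*hefa*: final sound = /a/, a vowel → -o → *hefao*.
*etioz* — final sound /z/ (a sibilant) → -ham → *etiozham*.

hajenzil, hefao, etiozham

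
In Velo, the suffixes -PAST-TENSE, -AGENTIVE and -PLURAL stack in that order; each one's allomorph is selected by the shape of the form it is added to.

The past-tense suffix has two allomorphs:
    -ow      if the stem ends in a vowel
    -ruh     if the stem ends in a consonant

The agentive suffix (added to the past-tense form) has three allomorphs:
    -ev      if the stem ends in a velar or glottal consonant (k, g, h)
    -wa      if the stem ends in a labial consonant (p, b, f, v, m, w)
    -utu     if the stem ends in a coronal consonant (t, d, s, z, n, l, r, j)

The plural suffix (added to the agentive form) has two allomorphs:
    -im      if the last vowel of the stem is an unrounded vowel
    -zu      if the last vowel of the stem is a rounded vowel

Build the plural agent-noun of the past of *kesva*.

Since the final sound of *kesva* is /a/ (a vowel), it takes -ow, giving *kesvaow*.
The past-tense form *kesvaow* — final consonant /w/ (labial) → -wa → *kesvaowwa*.
Since the last vowel of the agentive form *kesvaowwa* is /a/ (an unrounded vowel), it takes -im, giving *kesvaowwaim*.

kesvaowwaim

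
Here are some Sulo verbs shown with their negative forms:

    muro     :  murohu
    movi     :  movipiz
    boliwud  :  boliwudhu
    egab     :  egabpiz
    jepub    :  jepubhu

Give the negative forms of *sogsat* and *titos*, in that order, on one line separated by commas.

sogsatpiz, titoshu

The pattern is rounding harmony: -hu when the last vowel of the stem is a rounded vowel (*muro*, *boliwud*, *jepub*); -piz when the last vowel of the stem is an unrounded vowel (*movi*, *egab*).
Since the last vowel of *sogsat* is /a/ (an unrounded vowel), it takes -piz, giving *sogsatpiz*.
Since the last vowel of *titos* is /o/ (a rounded vowel), it takes -hu, giving *titoshu*.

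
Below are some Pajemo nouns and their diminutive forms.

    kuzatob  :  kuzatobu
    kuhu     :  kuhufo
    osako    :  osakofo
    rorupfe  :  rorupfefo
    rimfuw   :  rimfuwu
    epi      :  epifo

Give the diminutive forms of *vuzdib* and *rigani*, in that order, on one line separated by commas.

vuzdibu, riganifo

The alternation tracks the final sound of the stem — -u when the stem ends in a consonant (*kuzatob*, *rimfuw*); -fo when the stem ends in a vowel (*kuhu*, *osako*, *rorupfe*, *epi*).
The final sound of *vuzdib* is /b/, which is a consonant, so the suffix is -u, giving *vuzdibu*.
Since the final sound of *rigani* is /i/ (a vowel), it takes -fo, giving *riganifo*.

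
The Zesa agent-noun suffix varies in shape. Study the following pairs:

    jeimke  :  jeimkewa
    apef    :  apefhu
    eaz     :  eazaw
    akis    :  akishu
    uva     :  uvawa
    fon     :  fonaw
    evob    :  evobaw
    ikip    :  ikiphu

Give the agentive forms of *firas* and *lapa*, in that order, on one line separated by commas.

firashu, lapawa

The alternation tracks the final sound of the stem — -hu when the stem ends in a voiceless consonant (*apef*, *akis*, *ikip*); -aw when the stem ends in a voiced consonant (*eaz*, *fon*, *evob*); -wa when the stem ends in a vowel (*jeimke*, *uva*).
Since the final sound of *firas* is /s/ (a voiceless consonant), it takes -hu, giving *firashu*.
*lapa*: final sound = /a/, a vowel → -wa → *lapawa*.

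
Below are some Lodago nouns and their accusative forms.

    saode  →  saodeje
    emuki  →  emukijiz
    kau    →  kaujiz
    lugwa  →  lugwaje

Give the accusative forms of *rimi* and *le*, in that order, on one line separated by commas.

The alternation tracks the last vowel of the stem — -jiz when the last vowel of the stem is a high vowel (*emuki*, *kau*); -je when the last vowel of the stem is a non-high vowel (*saode*, *lugwa*).
*rimi*: last vowel = /i/, a high vowel → -jiz → *rimijiz*.
The last vowel of *le* is /e/, which is a non-high vowel, so the suffix is -je, giving *leje*.

rimijiz, leje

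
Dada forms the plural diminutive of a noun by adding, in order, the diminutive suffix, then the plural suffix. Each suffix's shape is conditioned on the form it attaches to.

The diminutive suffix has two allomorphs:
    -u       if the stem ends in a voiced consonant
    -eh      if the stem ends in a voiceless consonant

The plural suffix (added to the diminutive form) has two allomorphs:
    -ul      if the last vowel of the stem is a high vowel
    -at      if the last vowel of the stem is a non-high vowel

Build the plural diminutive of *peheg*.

*peheg*: final consonant = /g/, voiced → -u → *pehegu*.
Since the last vowel of the diminutive form *pehegu* is /u/ (a high vowel), it takes -ul, giving *peheguul*.

peheguul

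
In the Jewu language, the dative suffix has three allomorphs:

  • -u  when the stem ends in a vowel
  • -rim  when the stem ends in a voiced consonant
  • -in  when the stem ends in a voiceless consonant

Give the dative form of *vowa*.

vowau

*vowa* — final sound /a/ (a vowel) → -u → *vowau*.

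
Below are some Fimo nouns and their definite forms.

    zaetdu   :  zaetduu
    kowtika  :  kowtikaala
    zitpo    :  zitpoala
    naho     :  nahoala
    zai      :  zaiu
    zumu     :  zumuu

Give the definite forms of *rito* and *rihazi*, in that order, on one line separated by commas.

The pattern is height harmony: -u when the last vowel of the stem is a high vowel (*zaetdu*, *zai*, *zumu*); -ala when the last vowel of the stem is a non-high vowel (*kowtika*, *zitpo*, *naho*).
Since the last vowel of *rito* is /o/ (a non-high vowel), it takes -ala, giving *ritoala*.
Since the last vowel of *rihazi* is /i/ (a high vowel), it takes -u, giving *rihaziu*.

ritoala, rihaziu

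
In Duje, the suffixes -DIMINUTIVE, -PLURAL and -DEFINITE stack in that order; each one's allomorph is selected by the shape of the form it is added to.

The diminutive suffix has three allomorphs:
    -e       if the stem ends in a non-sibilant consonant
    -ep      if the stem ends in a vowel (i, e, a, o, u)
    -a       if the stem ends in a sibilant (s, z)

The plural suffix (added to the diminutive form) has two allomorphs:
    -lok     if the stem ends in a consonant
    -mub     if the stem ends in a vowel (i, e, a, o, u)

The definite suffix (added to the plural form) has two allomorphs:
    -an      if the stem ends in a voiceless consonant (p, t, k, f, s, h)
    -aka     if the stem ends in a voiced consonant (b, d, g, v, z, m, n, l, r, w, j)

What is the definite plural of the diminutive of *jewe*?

jeweeplokan

*jewe*: final sound = /e/, a vowel → -ep → *jeweep*.
The diminutive form *jeweep*: final sound = /p/, a consonant → -lok → *jeweeplok*.
The final consonant of the plural form *jeweeplok* is /k/, which is voiceless, so the definite suffix is -an, giving *jeweeplokan*.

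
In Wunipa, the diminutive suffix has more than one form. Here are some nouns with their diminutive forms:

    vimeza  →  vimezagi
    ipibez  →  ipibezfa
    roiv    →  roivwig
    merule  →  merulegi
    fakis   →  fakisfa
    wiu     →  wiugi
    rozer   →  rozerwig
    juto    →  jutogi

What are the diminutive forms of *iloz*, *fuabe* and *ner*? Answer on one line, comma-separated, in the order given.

Looking at the final sound of each stem: -fa when the stem ends in a sibilant (*ipibez*, *fakis*); -wig when the stem ends in a non-sibilant consonant (*roiv*, *rozer*); -gi when the stem ends in a vowel (*vimeza*, *merule*, *wiu*, *juto*).
The final sound of *iloz* is /z/, which is a sibilant, so the suffix is -fa, giving *ilozfa*.
*fuabe* — final sound /e/ (a vowel) → -gi → *fuabegi*.
Since the final sound of *ner* is /r/ (a non-sibilant consonant), it takes -wig, giving *nerwig*.

ilozfa, fuabegi, nerwig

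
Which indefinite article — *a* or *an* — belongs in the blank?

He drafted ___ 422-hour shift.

a

The indefinite article is chosen by the initial *sound* of the following word, not its spelling.
The number *422* is spoken "four hundred …", beginning with /fɔr/ — a consonant sound.
So the article is *a*: He drafted a 422-hour shift.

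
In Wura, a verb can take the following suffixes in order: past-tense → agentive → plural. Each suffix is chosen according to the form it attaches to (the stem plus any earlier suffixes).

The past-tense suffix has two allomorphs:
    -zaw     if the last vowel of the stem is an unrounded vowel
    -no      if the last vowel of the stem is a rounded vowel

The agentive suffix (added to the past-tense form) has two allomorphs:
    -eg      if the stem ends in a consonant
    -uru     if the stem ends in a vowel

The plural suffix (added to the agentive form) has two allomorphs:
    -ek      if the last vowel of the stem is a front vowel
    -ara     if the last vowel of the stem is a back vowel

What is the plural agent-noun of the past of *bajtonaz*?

bajtonazzawegek

The last vowel of *bajtonaz* is /a/, which is an unrounded vowel, so the past-tense suffix is -zaw, giving *bajtonazzaw*.
The final sound of the past-tense form *bajtonazzaw* is /w/, which is a consonant, so the agentive suffix is -eg, giving *bajtonazzaweg*.
The agentive form *bajtonazzaweg*: last vowel = /e/, a front vowel → -ek → *bajtonazzawegek*.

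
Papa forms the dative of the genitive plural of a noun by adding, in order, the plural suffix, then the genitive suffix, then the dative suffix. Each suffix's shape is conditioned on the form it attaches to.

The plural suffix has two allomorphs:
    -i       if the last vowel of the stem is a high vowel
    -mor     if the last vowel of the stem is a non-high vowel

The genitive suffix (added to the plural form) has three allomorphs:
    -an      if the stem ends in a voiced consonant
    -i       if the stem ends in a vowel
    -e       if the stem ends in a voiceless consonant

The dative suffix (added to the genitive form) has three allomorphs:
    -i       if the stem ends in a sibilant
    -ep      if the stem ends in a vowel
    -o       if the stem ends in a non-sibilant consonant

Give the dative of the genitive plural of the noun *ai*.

aiiiep

The last vowel of *ai* is /i/, which is a high vowel, so the plural suffix is -i, giving *aii*.
The plural form *aii* — final sound /i/ (a vowel) → -i → *aiii*.
The genitive form *aiii* — final sound /i/ (a vowel) → -ep → *aiiiep*.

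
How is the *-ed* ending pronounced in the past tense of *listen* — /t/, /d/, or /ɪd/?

/d/

The stem *listen* ends in a voiced sound other than /d/.
The -ed suffix is realized as /ɪd/ after /t, d/; as /t/ after other voiceless consonants; and as /d/ after other voiced sounds.
So -ed on *listen* is pronounced /d/.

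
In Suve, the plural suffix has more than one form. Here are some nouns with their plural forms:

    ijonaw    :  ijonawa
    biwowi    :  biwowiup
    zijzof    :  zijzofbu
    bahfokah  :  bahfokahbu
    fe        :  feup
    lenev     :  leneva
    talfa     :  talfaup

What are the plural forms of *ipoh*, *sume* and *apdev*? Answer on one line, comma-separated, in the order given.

ipohbu, sumeup, apdeva

The suffix is conditioned by the final sound: -bu when the stem ends in a voiceless consonant (*zijzof*, *bahfokah*); -a when the stem ends in a voiced consonant (*ijonaw*, *lenev*); -up when the stem ends in a vowel (*biwowi*, *fe*, *talfa*).
*ipoh*: final sound = /h/, a voiceless consonant → -bu → *ipohbu*.
*sume* — final sound /e/ (a vowel) → -up → *sumeup*.
Since the final sound of *apdev* is /v/ (a voiced consonant), it takes -a, giving *apdeva*.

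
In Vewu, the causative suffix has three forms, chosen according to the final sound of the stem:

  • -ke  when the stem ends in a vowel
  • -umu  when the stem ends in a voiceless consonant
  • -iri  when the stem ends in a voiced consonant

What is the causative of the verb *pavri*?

Since the final sound of *pavri* is /i/ (a vowel), it takes -ke, giving *pavrike*.

pavrike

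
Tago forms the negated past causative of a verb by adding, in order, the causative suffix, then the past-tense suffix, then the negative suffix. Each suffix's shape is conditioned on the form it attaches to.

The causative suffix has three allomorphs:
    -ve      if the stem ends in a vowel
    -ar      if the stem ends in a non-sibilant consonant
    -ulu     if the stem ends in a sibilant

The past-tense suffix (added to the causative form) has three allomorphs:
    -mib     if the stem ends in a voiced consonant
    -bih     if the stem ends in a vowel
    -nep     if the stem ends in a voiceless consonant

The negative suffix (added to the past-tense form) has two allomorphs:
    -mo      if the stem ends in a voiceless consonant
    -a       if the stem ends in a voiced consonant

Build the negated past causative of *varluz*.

*varluz* — final sound /z/ (a sibilant) → -ulu → *varluzulu*.
The causative form *varluzulu*: final sound = /u/, a vowel → -bih → *varluzulubih*.
The final consonant of the past-tense form *varluzulubih* is /h/, which is voiceless, so the negative suffix is -mo, giving *varluzulubihmo*.

varluzulubihmo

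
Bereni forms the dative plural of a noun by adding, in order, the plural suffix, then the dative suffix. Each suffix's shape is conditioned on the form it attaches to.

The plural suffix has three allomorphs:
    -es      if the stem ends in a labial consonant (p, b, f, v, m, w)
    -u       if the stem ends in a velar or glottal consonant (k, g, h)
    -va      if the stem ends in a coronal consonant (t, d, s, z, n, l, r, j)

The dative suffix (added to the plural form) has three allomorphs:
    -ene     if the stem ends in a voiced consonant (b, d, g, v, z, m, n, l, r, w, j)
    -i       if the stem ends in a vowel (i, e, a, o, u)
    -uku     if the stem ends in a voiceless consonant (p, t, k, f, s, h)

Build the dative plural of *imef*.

Since the final consonant of *imef* is /f/ (labial), it takes -es, giving *imefes*.
The final sound of the plural form *imefes* is /s/, which is a voiceless consonant, so the dative suffix is -uku, giving *imefesuku*.

imefesuku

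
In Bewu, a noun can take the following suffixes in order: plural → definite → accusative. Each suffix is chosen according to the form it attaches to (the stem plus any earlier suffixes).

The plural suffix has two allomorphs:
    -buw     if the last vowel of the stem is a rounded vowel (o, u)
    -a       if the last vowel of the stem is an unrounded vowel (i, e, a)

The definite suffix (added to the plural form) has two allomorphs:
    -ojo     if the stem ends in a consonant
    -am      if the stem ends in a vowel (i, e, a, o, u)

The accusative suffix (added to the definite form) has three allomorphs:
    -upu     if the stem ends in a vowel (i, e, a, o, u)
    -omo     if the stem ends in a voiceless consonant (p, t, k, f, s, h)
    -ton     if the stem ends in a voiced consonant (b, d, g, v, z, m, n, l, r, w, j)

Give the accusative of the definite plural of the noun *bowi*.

bowiaamton

Since the last vowel of *bowi* is /i/ (an unrounded vowel), it takes -a, giving *bowia*.
The plural form *bowia*: final sound = /a/, a vowel → -am → *bowiaam*.
The final sound of the definite form *bowiaam* is /m/, which is a voiced consonant, so the accusative suffix is -ton, giving *bowiaamton*.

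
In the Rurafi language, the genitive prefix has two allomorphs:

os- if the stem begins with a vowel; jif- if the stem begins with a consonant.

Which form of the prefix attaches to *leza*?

*leza* — first sound /l/ (a consonant) → jif-.

jif-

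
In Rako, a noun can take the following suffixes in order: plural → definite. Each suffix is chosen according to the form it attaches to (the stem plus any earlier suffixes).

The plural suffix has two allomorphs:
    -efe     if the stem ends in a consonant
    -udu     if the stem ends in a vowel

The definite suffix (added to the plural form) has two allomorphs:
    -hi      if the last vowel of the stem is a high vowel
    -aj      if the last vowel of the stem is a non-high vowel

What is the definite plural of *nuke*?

Since the final sound of *nuke* is /e/ (a vowel), it takes -udu, giving *nukeudu*.
The plural form *nukeudu*: last vowel = /u/, a high vowel → -hi → *nukeuduhi*.

nukeuduhi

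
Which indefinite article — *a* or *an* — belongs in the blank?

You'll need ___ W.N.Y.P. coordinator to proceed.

The indefinite article is chosen by the initial *sound* of the following word, not its spelling.
The initialism *W.N.Y.P.* is read letter by letter; the first letter, W, is pronounced /ˈdʌbəl.juː/, which begins with a consonant sound.
So the article is *a*: You'll need a W.N.Y.P. coordinator to proceed.

a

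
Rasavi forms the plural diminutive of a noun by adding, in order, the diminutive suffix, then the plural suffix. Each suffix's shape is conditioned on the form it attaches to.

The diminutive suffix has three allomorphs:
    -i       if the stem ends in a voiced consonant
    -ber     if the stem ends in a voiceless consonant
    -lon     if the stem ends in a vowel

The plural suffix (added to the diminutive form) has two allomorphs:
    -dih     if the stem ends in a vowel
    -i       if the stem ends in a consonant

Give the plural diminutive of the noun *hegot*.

hegotberi

*hegot* — final sound /t/ (a voiceless consonant) → -ber → *hegotber*.
Since the final sound of the diminutive form *hegotber* is /r/ (a consonant), it takes -i, giving *hegotberi*.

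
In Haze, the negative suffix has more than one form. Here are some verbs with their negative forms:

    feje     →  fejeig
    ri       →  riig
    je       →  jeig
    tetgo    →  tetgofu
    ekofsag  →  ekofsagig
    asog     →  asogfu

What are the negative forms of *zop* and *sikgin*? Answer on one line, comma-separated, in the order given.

zopfu, sikginig

The alternation tracks the last vowel of the stem — -fu when the last vowel of the stem is a rounded vowel (*tetgo*, *asog*); -ig when the last vowel of the stem is an unrounded vowel (*feje*, *ri*, *je*, *ekofsag*).
*zop* — last vowel /o/ (a rounded vowel) → -fu → *zopfu*.
*sikgin*: last vowel = /i/, an unrounded vowel → -ig → *sikginig*.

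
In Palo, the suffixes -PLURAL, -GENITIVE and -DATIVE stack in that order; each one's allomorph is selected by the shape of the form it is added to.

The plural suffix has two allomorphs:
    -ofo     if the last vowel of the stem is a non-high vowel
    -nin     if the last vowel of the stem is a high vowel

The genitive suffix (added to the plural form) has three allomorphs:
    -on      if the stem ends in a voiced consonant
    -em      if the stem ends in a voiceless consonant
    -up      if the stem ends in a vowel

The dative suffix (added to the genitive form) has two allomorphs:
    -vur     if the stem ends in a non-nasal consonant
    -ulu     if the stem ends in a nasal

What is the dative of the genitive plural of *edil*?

Since the last vowel of *edil* is /i/ (a high vowel), it takes -nin, giving *edilnin*.
The final sound of the plural form *edilnin* is /n/, which is a voiced consonant, so the genitive suffix is -on, giving *edilninon*.
The genitive form *edilninon* — final consonant /n/ (a nasal) → -ulu → *edilninonulu*.

edilninonulu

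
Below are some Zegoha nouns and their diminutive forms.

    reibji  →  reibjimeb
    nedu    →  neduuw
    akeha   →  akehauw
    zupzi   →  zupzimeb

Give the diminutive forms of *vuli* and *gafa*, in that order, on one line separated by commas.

vulimeb, gafauw

The pattern is front/back vowel harmony: -meb when the last vowel of the stem is a front vowel (*reibji*, *zupzi*); -uw when the last vowel of the stem is a back vowel (*nedu*, *akeha*).
*vuli*: last vowel = /i/, a front vowel → -meb → *vulimeb*.
*gafa*: last vowel = /a/, a back vowel → -uw → *gafauw*.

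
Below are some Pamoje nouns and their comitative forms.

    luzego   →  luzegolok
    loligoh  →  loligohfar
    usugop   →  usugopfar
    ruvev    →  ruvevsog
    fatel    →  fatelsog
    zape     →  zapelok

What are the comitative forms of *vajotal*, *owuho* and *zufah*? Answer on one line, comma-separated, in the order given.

vajotalsog, owuholok, zufahfar

Looking at the final sound of each stem: -far when the stem ends in a voiceless consonant (*loligoh*, *usugop*); -sog when the stem ends in a voiced consonant (*ruvev*, *fatel*); -lok when the stem ends in a vowel (*luzego*, *zape*).
Since the final sound of *vajotal* is /l/ (a voiced consonant), it takes -sog, giving *vajotalsog*.
*owuho*: final sound = /o/, a vowel → -lok → *owuholok*.
*zufah*: final sound = /h/, a voiceless consonant → -far → *zufahfar*.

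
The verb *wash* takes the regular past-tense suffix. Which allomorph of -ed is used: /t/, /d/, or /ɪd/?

/t/

The stem *wash* ends in a voiceless consonant other than /t/.
The -ed suffix is realized as /ɪd/ after /t, d/; as /t/ after other voiceless consonants; and as /d/ after other voiced sounds.
So -ed on *wash* is pronounced /t/.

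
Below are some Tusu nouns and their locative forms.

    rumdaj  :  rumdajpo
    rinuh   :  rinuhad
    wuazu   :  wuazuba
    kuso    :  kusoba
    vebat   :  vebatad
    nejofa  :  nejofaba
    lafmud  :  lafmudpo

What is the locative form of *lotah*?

lotahad

The pattern is voicing of the final sound: -ad when the stem ends in a voiceless consonant (*rinuh*, *vebat*); -po when the stem ends in a voiced consonant (*rumdaj*, *lafmud*); -ba when the stem ends in a vowel (*wuazu*, *kuso*, *nejofa*).
*lotah*: final sound = /h/, a voiceless consonant → -ad → *lotahad*.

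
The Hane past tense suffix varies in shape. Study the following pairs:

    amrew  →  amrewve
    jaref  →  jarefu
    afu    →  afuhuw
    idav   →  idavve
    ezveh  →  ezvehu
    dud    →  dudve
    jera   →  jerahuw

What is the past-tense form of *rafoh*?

Looking at the final sound of each stem: -u when the stem ends in a voiceless consonant (*jaref*, *ezveh*); -ve when the stem ends in a voiced consonant (*amrew*, *idav*, *dud*); -huw when the stem ends in a vowel (*afu*, *jera*).
Since the final sound of *rafoh* is /h/ (a voiceless consonant), it takes -u, giving *rafohu*.

rafohu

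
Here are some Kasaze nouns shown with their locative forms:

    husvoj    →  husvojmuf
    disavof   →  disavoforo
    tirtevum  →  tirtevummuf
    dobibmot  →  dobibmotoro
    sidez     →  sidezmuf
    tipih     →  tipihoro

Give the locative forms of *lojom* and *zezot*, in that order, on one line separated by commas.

Looking at the final consonant of each stem: -oro when the stem ends in a voiceless consonant (*disavof*, *dobibmot*, *tipih*); -muf when the stem ends in a voiced consonant (*husvoj*, *tirtevum*, *sidez*).
Since the final consonant of *lojom* is /m/ (voiced), it takes -muf, giving *lojommuf*.
*zezot* — final consonant /t/ (voiceless) → -oro → *zezotoro*.

lojommuf, zezotoro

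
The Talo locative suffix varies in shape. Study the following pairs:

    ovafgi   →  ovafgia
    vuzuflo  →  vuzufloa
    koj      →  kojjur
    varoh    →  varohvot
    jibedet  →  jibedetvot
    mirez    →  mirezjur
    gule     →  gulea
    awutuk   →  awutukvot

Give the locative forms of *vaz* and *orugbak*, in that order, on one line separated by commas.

The alternation tracks the final sound of the stem — -vot when the stem ends in a voiceless consonant (*varoh*, *jibedet*, *awutuk*); -jur when the stem ends in a voiced consonant (*koj*, *mirez*); -a when the stem ends in a vowel (*ovafgi*, *vuzuflo*, *gule*).
The final sound of *vaz* is /z/, which is a voiced consonant, so the suffix is -jur, giving *vazjur*.
The final sound of *orugbak* is /k/, which is a voiceless consonant, so the suffix is -vot, giving *orugbakvot*.

vazjur, orugbakvot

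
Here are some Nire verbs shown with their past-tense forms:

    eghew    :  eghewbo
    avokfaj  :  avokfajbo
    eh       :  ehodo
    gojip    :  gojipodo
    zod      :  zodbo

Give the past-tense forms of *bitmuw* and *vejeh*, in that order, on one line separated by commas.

bitmuwbo, vejehodo

The alternation tracks the final consonant of the stem — -odo when the stem ends in a voiceless consonant (*eh*, *gojip*); -bo when the stem ends in a voiced consonant (*eghew*, *avokfaj*, *zod*).
The final consonant of *bitmuw* is /w/, which is voiced, so the suffix is -bo, giving *bitmuwbo*.
The final consonant of *vejeh* is /h/, which is voiceless, so the suffix is -odo, giving *vejehodo*.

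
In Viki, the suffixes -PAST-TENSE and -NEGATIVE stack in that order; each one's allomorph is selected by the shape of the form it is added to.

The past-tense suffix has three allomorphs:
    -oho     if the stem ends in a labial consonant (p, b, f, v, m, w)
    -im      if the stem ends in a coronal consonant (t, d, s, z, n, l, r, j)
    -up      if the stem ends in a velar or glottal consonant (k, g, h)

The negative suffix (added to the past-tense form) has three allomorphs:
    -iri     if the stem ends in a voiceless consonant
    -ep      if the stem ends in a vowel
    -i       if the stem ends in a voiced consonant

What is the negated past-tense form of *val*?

Since the final consonant of *val* is /l/ (coronal), it takes -im, giving *valim*.
The final sound of the past-tense form *valim* is /m/, which is a voiced consonant, so the negative suffix is -i, giving *valimi*.

valimi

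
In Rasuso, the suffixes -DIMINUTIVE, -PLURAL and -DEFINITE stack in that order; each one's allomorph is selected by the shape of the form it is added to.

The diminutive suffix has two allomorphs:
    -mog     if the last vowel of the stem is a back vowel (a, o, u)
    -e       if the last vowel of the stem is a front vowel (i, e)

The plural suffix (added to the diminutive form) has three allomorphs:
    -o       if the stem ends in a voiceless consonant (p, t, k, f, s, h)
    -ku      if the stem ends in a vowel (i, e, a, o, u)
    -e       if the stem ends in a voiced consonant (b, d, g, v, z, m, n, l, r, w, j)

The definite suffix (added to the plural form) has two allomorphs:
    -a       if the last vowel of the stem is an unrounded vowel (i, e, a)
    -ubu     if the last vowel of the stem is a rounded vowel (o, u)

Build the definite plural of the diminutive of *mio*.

The last vowel of *mio* is /o/, which is a back vowel, so the diminutive suffix is -mog, giving *miomog*.
The diminutive form *miomog* — final sound /g/ (a voiced consonant) → -e → *miomoge*.
Since the last vowel of the plural form *miomoge* is /e/ (an unrounded vowel), it takes -a, giving *miomogea*.

miomogea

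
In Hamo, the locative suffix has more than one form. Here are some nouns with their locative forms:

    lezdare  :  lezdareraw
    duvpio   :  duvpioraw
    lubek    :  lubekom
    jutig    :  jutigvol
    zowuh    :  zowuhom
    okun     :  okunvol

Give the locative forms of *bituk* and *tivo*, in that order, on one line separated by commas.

The alternation tracks the final sound of the stem — -om when the stem ends in a voiceless consonant (*lubek*, *zowuh*); -vol when the stem ends in a voiced consonant (*jutig*, *okun*); -raw when the stem ends in a vowel (*lezdare*, *duvpio*).
*bituk* — final sound /k/ (a voiceless consonant) → -om → *bitukom*.
*tivo*: final sound = /o/, a vowel → -raw → *tivoraw*.

bitukom, tivoraw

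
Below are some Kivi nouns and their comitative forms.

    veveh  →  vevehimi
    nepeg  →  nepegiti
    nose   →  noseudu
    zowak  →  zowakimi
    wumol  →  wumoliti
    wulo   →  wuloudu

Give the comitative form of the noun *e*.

eudu

The suffix is conditioned by the final sound: -imi when the stem ends in a voiceless consonant (*veveh*, *zowak*); -iti when the stem ends in a voiced consonant (*nepeg*, *wumol*); -udu when the stem ends in a vowel (*nose*, *wulo*).
*e* — final sound /e/ (a vowel) → -udu → *eudu*.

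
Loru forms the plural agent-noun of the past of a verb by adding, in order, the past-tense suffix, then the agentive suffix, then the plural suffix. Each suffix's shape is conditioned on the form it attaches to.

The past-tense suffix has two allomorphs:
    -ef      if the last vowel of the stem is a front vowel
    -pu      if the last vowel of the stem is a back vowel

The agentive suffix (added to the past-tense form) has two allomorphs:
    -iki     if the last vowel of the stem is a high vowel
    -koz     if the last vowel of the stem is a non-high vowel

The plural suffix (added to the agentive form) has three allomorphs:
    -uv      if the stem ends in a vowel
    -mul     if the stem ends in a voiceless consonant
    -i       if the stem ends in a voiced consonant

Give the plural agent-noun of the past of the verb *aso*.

*aso*: last vowel = /o/, a back vowel → -pu → *asopu*.
The past-tense form *asopu* — last vowel /u/ (a high vowel) → -iki → *asopuiki*.
Since the final sound of the agentive form *asopuiki* is /i/ (a vowel), it takes -uv, giving *asopuikiuv*.

asopuikiuv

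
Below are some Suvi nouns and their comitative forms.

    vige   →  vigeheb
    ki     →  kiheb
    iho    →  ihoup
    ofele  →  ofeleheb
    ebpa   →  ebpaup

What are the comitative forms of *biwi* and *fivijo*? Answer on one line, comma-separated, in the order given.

biwiheb, fivijoup

The pattern is front/back vowel harmony: -heb when the last vowel of the stem is a front vowel (*vige*, *ki*, *ofele*); -up when the last vowel of the stem is a back vowel (*iho*, *ebpa*).
The last vowel of *biwi* is /i/, which is a front vowel, so the suffix is -heb, giving *biwiheb*.
Since the last vowel of *fivijo* is /o/ (a back vowel), it takes -up, giving *fivijoup*.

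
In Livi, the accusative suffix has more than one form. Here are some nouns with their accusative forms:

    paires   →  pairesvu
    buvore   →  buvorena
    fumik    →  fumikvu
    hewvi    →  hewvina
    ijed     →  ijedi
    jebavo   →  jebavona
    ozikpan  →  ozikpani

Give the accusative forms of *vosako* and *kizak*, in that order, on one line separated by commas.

vosakona, kizakvu

The alternation tracks the final sound of the stem — -vu when the stem ends in a voiceless consonant (*paires*, *fumik*); -i when the stem ends in a voiced consonant (*ijed*, *ozikpan*); -na when the stem ends in a vowel (*buvore*, *hewvi*, *jebavo*).
*vosako* — final sound /o/ (a vowel) → -na → *vosakona*.
*kizak* — final sound /k/ (a voiceless consonant) → -vu → *kizakvu*.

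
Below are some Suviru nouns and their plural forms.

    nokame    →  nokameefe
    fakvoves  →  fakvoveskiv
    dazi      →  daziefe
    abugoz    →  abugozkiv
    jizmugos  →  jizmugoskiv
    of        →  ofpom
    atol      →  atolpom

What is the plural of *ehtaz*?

The alternation tracks the final sound of the stem — -kiv when the stem ends in a sibilant (*fakvoves*, *abugoz*, *jizmugos*); -pom when the stem ends in a non-sibilant consonant (*of*, *atol*); -efe when the stem ends in a vowel (*nokame*, *dazi*).
The final sound of *ehtaz* is /z/, which is a sibilant, so the suffix is -kiv, giving *ehtazkiv*.

ehtazkiv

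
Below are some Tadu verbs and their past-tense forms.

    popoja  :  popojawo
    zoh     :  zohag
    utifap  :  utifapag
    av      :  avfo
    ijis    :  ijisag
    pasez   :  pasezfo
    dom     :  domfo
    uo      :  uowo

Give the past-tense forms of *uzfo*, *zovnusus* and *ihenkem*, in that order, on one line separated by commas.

Looking at the final sound of each stem: -ag when the stem ends in a voiceless consonant (*zoh*, *utifap*, *ijis*); -fo when the stem ends in a voiced consonant (*av*, *pasez*, *dom*); -wo when the stem ends in a vowel (*popoja*, *uo*).
The final sound of *uzfo* is /o/, which is a vowel, so the suffix is -wo, giving *uzfowo*.
The final sound of *zovnusus* is /s/, which is a voiceless consonant, so the suffix is -ag, giving *zovnususag*.
*ihenkem*: final sound = /m/, a voiced consonant → -fo → *ihenkemfo*.

uzfowo, zovnususag, ihenkemfo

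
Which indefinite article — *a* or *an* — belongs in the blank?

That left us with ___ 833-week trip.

an

The indefinite article is chosen by the initial *sound* of the following word, not its spelling.
The number *833* is spoken "eight hundred …", beginning with /eɪt/ — a vowel sound.
So the article is *an*: That left us with an 833-week trip.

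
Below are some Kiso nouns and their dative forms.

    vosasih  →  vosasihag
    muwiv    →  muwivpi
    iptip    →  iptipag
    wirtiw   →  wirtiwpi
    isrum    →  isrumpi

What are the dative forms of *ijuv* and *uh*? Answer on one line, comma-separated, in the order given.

The alternation tracks the final consonant of the stem — -ag when the stem ends in a voiceless consonant (*vosasih*, *iptip*); -pi when the stem ends in a voiced consonant (*muwiv*, *wirtiw*, *isrum*).
Since the final consonant of *ijuv* is /v/ (voiced), it takes -pi, giving *ijuvpi*.
*uh*: final consonant = /h/, voiceless → -ag → *uhag*.

ijuvpi, uhag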